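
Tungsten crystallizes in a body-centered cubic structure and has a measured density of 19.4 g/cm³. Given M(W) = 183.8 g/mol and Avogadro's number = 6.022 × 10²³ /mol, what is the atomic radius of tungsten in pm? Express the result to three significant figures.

137 pm

For a BCC cell (Z = 2), a³ = Z·M/(N_A·ρ) = 2 × 183.8 / (6.022 × 10²³ × 19.40) = 3.147 × 10^-23 cm³, so a = 3.157 × 10^-8 cm = 315.7 pm.
Atoms touch along the body diagonal, so √3·a = 4r, so r = 0.4330 × a = 137 pm.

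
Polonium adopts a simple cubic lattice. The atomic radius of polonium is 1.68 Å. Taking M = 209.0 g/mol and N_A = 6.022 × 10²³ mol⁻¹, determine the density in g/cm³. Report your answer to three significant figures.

In a simple cubic lattice, atoms touch along the cell edge, so a = 2r, giving a = 3.360 Å = 3.360 × 10^-8 cm.
With Z = 1, ρ = Z·M/(N_A·a³) = 1 × 209.0 / (6.022 × 10²³ × 3.793 × 10^-23) = 9.149 g/cm³.

9.15 g/cm³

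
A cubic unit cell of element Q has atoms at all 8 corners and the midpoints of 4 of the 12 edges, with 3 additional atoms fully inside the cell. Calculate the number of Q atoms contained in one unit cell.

5

Corner atoms are shared by 8 cells (1/8 each), edge atoms by 4 (1/4 each), interior atoms are unshared.
Net atoms = 8 × 1/8 + 4 × 1/4 + 3 = 1 + 1 + 3 = 5.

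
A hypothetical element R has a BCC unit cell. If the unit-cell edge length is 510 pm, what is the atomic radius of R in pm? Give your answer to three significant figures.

In a BCC lattice, atoms touch along the body diagonal, so √3·a = 4r.
r = √3·a/4 = 1.7321 × 510 / 4 = 221 pm.

221 pm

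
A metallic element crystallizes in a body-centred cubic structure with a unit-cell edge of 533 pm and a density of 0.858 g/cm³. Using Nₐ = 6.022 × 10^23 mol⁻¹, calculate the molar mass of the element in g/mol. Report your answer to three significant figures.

39.1 g/mol

A BCC cell has Z = 2 atoms; a = 5.330 × 10^-8 cm.
M = ρ·N_A·a³/Z = 0.858 × 6.022 × 10²³ × 1.514 × 10^-22 / 2 = 39.1 g/mol.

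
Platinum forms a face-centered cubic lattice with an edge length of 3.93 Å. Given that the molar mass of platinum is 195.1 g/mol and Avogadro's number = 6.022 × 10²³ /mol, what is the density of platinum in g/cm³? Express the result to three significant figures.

21.4 g/cm³

An FCC unit cell contains Z = 4 atoms.
Cell volume: a³ = (3.93 Å)³ = (3.930 × 10^-8 cm)³ = 6.070 × 10^-23 cm³.
ρ = Z·M/(N_A·a³) = 4 × 195.1 / (6.022 × 10²³ × 6.070 × 10^-23) = 21.35 g/cm³.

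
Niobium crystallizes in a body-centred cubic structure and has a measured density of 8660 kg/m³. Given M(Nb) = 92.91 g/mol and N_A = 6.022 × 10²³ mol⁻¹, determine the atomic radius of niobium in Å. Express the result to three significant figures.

1.42 Å

For a BCC cell (Z = 2), a³ = Z·M/(N_A·ρ) = 2 × 92.91 / (6.022 × 10²³ × 8.660) = 3.563 × 10^-23 cm³, so a = 3.291 × 10^-8 cm = 3.291 Å.
Atoms touch along the body diagonal, so √3·a = 4r, so r = 0.4330 × a = 1.42 Å.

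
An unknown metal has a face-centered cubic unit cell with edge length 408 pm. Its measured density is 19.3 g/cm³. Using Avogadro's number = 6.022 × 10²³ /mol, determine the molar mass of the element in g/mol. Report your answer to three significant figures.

197 g/mol

An FCC cell has Z = 4 atoms; a = 4.080 × 10^-8 cm.
M = ρ·N_A·a³/Z = 19.3 × 6.022 × 10²³ × 6.792 × 10^-23 / 4 = 197 g/mol.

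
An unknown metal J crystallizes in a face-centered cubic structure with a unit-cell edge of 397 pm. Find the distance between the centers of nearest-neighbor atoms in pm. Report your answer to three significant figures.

281 pm

In an FCC structure, atoms touch along the face diagonal, so √2·a = 4r; the nearest-neighbor distance equals 2r = 0.7071·a.
d = 0.7071 × 397 = 281 pm.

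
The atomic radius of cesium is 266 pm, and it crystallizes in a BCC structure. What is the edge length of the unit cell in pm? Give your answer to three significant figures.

614 pm

In a BCC lattice, atoms touch along the body diagonal, so √3·a = 4r.
a = 4r/√3 = 4 × 266 / 1.7321 = 614 pm.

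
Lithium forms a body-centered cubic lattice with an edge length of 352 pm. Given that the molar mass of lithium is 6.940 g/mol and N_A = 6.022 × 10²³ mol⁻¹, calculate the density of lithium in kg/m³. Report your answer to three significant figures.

A BCC unit cell contains Z = 2 atoms.
Cell volume: a³ = (352 pm)³ = (3.520 × 10^-8 cm)³ = 4.361 × 10^-23 cm³.
ρ = Z·M/(N_A·a³) = 2 × 6.940 / (6.022 × 10²³ × 4.361 × 10^-23) = 0.5285 g/cm³ = 528 kg/m³.

528 kg/m³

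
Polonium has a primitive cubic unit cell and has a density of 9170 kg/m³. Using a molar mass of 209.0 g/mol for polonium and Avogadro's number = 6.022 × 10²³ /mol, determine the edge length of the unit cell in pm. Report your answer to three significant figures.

336 pm

With Z = 1 atom per simple cubic cell, a³ = Z·M/(N_A·ρ) = 1 × 209.0 / (6.022 × 10²³ × 9.170 g/cm³) = 3.785 × 10^-23 cm³.
a = (3.785 × 10^-23)^(1/3) = 3.357 × 10^-8 cm = 336 pm.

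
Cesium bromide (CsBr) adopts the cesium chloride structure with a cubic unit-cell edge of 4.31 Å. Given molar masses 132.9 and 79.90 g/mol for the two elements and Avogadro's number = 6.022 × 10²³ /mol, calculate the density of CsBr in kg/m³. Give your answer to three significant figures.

The cesium chloride structure contains Z = 1 formula unit per cell; M(CsBr) = 132.9 + 79.90 = 212.8 g/mol.
a³ = (4.310 × 10^-8 cm)³ = 8.006 × 10^-23 cm³.
ρ = 1 × 212.8 / (6.022 × 10²³ × 8.006 × 10^-23) = 4.414 g/cm³ = 4410 kg/m³.

4410 kg/m³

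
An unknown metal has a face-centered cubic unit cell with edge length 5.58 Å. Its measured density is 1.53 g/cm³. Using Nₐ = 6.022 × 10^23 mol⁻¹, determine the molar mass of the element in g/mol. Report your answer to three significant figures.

40.0 g/mol

An FCC cell has Z = 4 atoms; a = 5.580 × 10^-8 cm.
M = ρ·N_A·a³/Z = 1.53 × 6.022 × 10²³ × 1.737 × 10^-22 / 4 = 40.0 g/mol.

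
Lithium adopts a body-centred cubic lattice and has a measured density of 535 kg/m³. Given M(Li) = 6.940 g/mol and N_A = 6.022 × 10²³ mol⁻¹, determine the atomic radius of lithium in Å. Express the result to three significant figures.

For a BCC cell (Z = 2), a³ = Z·M/(N_A·ρ) = 2 × 6.940 / (6.022 × 10²³ × 0.5350) = 4.308 × 10^-23 cm³, so a = 3.506 × 10^-8 cm = 3.506 Å.
Atoms touch along the body diagonal, so √3·a = 4r, so r = 0.4330 × a = 1.52 Å.

1.52 Å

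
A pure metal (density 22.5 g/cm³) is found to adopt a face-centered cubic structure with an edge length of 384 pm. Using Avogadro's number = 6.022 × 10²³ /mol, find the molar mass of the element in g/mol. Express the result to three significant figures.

An FCC cell has Z = 4 atoms; a = 3.840 × 10^-8 cm.
M = ρ·N_A·a³/Z = 22.5 × 6.022 × 10²³ × 5.662 × 10^-23 / 4 = 192 g/mol.

192 g/mol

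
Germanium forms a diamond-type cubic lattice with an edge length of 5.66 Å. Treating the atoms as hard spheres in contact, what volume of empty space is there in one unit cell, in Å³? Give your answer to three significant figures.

120 Å³

In a diamond cubic lattice nearest neighbors lie along the body diagonal with √3·a = 8r, so r = 0.2165a = 1.225 Å.
V_cell = a³ = 181.3 Å³; V_atoms = 8 × (4/3)πr³ = 61.67 Å³.
Empty space = 181.3 − 61.67 = 120 Å³.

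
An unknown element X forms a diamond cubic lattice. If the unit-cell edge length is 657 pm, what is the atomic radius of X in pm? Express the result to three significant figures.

In a diamond cubic lattice, nearest neighbors lie along the body diagonal with √3·a = 8r.
r = √3·a/8 = 1.7321 × 657 / 8 = 142 pm.

142 pm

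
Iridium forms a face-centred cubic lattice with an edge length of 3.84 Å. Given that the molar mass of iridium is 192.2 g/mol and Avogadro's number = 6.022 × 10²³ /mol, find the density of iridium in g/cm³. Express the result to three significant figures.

22.5 g/cm³

An FCC unit cell contains Z = 4 atoms.
Cell volume: a³ = (3.84 Å)³ = (3.840 × 10^-8 cm)³ = 5.662 × 10^-23 cm³.
ρ = Z·M/(N_A·a³) = 4 × 192.2 / (6.022 × 10²³ × 5.662 × 10^-23) = 22.55 g/cm³.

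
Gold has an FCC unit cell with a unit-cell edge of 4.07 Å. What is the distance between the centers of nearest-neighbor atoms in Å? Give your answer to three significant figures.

2.88 Å

In an FCC structure, atoms touch along the face diagonal, so √2·a = 4r; the nearest-neighbor distance equals 2r = 0.7071·a.
d = 0.7071 × 4.07 = 2.88 Å.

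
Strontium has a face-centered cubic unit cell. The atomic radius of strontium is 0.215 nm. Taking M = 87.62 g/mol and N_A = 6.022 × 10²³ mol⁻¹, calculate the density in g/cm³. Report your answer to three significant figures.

In an FCC lattice, atoms touch along the face diagonal, so √2·a = 4r, giving a = 0.6081 nm = 6.081 × 10^-8 cm.
With Z = 4, ρ = Z·M/(N_A·a³) = 4 × 87.62 / (6.022 × 10²³ × 2.249 × 10^-22) = 2.588 g/cm³.

2.59 g/cm³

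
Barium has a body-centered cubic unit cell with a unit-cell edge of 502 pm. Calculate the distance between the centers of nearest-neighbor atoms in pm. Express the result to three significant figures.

435 pm

In a BCC structure, atoms touch along the body diagonal, so √3·a = 4r; the nearest-neighbor distance equals 2r = 0.8660·a.
d = 0.8660 × 502 = 435 pm.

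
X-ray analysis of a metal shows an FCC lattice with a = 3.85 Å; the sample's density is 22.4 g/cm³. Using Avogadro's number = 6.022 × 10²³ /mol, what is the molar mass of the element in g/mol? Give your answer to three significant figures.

192 g/mol

An FCC cell has Z = 4 atoms; a = 3.850 × 10^-8 cm.
M = ρ·N_A·a³/Z = 22.4 × 6.022 × 10²³ × 5.707 × 10^-23 / 4 = 192 g/mol.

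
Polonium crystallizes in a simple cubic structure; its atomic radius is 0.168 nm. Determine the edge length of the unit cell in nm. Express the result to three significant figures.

In a simple cubic lattice, atoms touch along the cell edge, so a = 2r.
a = 2r = 2 × 0.168 = 0.336 nm.

0.336 nm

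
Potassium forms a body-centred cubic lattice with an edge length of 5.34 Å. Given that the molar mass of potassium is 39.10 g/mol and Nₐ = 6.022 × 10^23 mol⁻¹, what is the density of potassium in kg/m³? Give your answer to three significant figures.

853 kg/m³

A BCC unit cell contains Z = 2 atoms.
Cell volume: a³ = (5.34 Å)³ = (5.340 × 10^-8 cm)³ = 1.523 × 10^-22 cm³.
ρ = Z·M/(N_A·a³) = 2 × 39.10 / (6.022 × 10²³ × 1.523 × 10^-22) = 0.8528 g/cm³ = 853 kg/m³.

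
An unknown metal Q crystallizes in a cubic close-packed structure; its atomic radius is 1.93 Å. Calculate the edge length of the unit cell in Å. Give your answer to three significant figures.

5.46 Å

In an FCC lattice, atoms touch along the face diagonal, so √2·a = 4r.
a = 4r/√2 = 4 × 1.93 / 1.4142 = 5.46 Å.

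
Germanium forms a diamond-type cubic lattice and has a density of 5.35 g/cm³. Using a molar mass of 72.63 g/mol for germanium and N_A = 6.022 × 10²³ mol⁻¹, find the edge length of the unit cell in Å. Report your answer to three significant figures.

5.65 Å

With Z = 8 atoms per diamond cubic cell, a³ = Z·M/(N_A·ρ) = 8 × 72.63 / (6.022 × 10²³ × 5.350 g/cm³) = 1.803 × 10^-22 cm³.
a = (1.803 × 10^-22)^(1/3) = 5.650 × 10^-8 cm = 5.65 Å.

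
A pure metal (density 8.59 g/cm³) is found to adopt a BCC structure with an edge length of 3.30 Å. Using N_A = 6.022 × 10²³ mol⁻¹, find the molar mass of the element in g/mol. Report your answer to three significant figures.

A BCC cell has Z = 2 atoms; a = 3.300 × 10^-8 cm.
M = ρ·N_A·a³/Z = 8.59 × 6.022 × 10²³ × 3.594 × 10^-23 / 2 = 92.9 g/mol.

92.9 g/mol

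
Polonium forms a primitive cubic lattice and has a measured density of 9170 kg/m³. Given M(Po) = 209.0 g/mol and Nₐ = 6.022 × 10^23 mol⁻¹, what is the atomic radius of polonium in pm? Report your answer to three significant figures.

For a simple cubic cell (Z = 1), a³ = Z·M/(N_A·ρ) = 1 × 209.0 / (6.022 × 10²³ × 9.170) = 3.785 × 10^-23 cm³, so a = 3.357 × 10^-8 cm = 335.7 pm.
Atoms touch along the cell edge, so a = 2r, so r = 0.5000 × a = 168 pm.

168 pm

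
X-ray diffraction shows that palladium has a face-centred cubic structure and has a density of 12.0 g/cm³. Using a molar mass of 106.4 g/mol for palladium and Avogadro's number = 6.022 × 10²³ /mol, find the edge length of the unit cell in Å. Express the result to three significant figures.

With Z = 4 atoms per FCC cell, a³ = Z·M/(N_A·ρ) = 4 × 106.4 / (6.022 × 10²³ × 12.00 g/cm³) = 5.890 × 10^-23 cm³.
a = (5.890 × 10^-23)^(1/3) = 3.891 × 10^-8 cm = 3.89 Å.

3.89 Å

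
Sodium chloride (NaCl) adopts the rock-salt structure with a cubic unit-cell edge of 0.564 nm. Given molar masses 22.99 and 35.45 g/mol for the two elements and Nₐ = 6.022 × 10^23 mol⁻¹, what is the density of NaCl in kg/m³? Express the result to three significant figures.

2160 kg/m³

The rock-salt structure contains Z = 4 formula units per cell; M(NaCl) = 22.99 + 35.45 = 58.44 g/mol.
a³ = (5.640 × 10^-8 cm)³ = 1.794 × 10^-22 cm³.
ρ = 4 × 58.44 / (6.022 × 10²³ × 1.794 × 10^-22) = 2.164 g/cm³ = 2160 kg/m³.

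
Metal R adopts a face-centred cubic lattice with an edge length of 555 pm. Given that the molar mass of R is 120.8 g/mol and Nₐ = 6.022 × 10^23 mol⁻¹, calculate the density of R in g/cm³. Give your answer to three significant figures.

An FCC unit cell contains Z = 4 atoms.
Cell volume: a³ = (555 pm)³ = (5.550 × 10^-8 cm)³ = 1.710 × 10^-22 cm³.
ρ = Z·M/(N_A·a³) = 4 × 120.8 / (6.022 × 10²³ × 1.710 × 10^-22) = 4.694 g/cm³.

4.69 g/cm³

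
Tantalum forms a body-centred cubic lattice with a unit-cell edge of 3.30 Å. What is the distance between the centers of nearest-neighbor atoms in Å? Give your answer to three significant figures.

2.86 Å

In a BCC structure, atoms touch along the body diagonal, so √3·a = 4r; the nearest-neighbor distance equals 2r = 0.8660·a.
d = 0.8660 × 3.30 = 2.86 Å.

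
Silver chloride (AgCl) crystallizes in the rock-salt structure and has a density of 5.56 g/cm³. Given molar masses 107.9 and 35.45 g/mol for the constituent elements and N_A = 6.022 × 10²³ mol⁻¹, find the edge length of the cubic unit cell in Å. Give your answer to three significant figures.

M(AgCl) = 143.35 g/mol; Z = 4 formula units per cell.
a³ = Z·M/(N_A·ρ) = 4 × 143.35 / (6.022 × 10²³ × 5.56) = 1.713 × 10^-22 cm³, so a = 5.553 × 10^-8 cm = 5.55 Å.

5.55 Å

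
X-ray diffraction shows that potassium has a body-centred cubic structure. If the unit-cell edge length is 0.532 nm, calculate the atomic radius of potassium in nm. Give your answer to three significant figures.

In a BCC lattice, atoms touch along the body diagonal, so √3·a = 4r.
r = √3·a/4 = 1.7321 × 0.532 / 4 = 0.230 nm.

0.230 nm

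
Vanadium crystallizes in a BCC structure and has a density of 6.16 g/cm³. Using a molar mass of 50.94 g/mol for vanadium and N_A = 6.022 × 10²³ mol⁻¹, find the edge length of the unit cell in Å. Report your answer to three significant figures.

3.02 Å

With Z = 2 atoms per BCC cell, a³ = Z·M/(N_A·ρ) = 2 × 50.94 / (6.022 × 10²³ × 6.160 g/cm³) = 2.746 × 10^-23 cm³.
a = (2.746 × 10^-23)^(1/3) = 3.017 × 10^-8 cm = 3.02 Å.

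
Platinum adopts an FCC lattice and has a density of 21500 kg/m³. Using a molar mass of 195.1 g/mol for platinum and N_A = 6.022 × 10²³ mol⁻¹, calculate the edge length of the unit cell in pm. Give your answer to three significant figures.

With Z = 4 atoms per FCC cell, a³ = Z·M/(N_A·ρ) = 4 × 195.1 / (6.022 × 10²³ × 21.50 g/cm³) = 6.028 × 10^-23 cm³.
a = (6.028 × 10^-23)^(1/3) = 3.921 × 10^-8 cm = 392 pm.

392 pm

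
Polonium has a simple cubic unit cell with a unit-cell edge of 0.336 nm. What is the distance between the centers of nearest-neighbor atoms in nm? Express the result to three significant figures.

0.336 nm

In a simple cubic structure, atoms touch along the cell edge, so a = 2r; the nearest-neighbor distance equals 2r = 1.000·a.
d = 1.000 × 0.336 = 0.336 nm.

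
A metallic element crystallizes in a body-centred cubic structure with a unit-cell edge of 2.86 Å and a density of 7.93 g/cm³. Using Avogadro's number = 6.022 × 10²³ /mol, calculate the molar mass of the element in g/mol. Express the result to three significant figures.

A BCC cell has Z = 2 atoms; a = 2.860 × 10^-8 cm.
M = ρ·N_A·a³/Z = 7.93 × 6.022 × 10²³ × 2.339 × 10^-23 / 2 = 55.9 g/mol.

55.9 g/mol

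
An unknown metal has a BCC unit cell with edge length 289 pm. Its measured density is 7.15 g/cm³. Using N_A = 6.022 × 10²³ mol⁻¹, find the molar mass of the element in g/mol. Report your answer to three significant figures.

52.0 g/mol

A BCC cell has Z = 2 atoms; a = 2.890 × 10^-8 cm.
M = ρ·N_A·a³/Z = 7.15 × 6.022 × 10²³ × 2.414 × 10^-23 / 2 = 52.0 g/mol.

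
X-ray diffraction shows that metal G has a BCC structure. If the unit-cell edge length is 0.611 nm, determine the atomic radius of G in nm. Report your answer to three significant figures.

0.265 nm

In a BCC lattice, atoms touch along the body diagonal, so √3·a = 4r.
r = √3·a/4 = 1.7321 × 0.611 / 4 = 0.265 nm.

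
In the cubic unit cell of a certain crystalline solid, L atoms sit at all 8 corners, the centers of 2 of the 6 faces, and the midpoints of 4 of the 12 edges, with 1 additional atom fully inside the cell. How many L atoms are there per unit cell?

4

Corner atoms are shared by 8 cells (1/8 each), face atoms by 2 (1/2 each), edge atoms by 4 (1/4 each), interior atoms are unshared.
Net atoms = 8 × 1/8 + 2 × 1/2 + 4 × 1/4 + 1 = 1 + 1 + 1 + 1 = 4.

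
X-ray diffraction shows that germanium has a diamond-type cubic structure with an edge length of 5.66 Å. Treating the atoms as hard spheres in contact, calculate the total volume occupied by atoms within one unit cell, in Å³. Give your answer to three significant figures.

61.7 Å³

In a diamond cubic lattice nearest neighbors lie along the body diagonal with √3·a = 8r, so r = 0.2165a = 1.225 Å.
V_atoms = Z × (4/3)πr³ = 8 × (4/3)π × (1.225)³ = 61.7 Å³.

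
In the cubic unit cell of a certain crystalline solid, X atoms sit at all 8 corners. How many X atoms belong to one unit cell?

1

Corner atoms are shared by 8 cells (1/8 each).
Net atoms = 8 × 1/8 = 1 = 1.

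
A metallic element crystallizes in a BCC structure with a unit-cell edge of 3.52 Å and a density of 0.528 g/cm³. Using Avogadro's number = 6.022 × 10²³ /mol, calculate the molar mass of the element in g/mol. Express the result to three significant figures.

6.93 g/mol

A BCC cell has Z = 2 atoms; a = 3.520 × 10^-8 cm.
M = ρ·N_A·a³/Z = 0.528 × 6.022 × 10²³ × 4.361 × 10^-23 / 2 = 6.93 g/mol.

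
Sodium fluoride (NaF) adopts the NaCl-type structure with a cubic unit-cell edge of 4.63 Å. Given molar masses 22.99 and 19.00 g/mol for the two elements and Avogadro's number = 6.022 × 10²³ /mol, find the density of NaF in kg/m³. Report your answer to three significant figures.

2810 kg/m³

The NaCl-type structure contains Z = 4 formula units per cell; M(NaF) = 22.99 + 19.00 = 41.99 g/mol.
a³ = (4.630 × 10^-8 cm)³ = 9.925 × 10^-23 cm³.
ρ = 4 × 41.99 / (6.022 × 10²³ × 9.925 × 10^-23) = 2.810 g/cm³ = 2810 kg/m³.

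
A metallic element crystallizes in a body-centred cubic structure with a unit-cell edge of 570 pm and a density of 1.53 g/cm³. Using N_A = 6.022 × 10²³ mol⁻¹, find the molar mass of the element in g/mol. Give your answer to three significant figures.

A BCC cell has Z = 2 atoms; a = 5.700 × 10^-8 cm.
M = ρ·N_A·a³/Z = 1.53 × 6.022 × 10²³ × 1.852 × 10^-22 / 2 = 85.3 g/mol.

85.3 g/mol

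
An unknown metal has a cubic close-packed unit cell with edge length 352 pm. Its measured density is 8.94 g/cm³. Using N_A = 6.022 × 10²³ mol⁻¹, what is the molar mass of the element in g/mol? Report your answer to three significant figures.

An FCC cell has Z = 4 atoms; a = 3.520 × 10^-8 cm.
M = ρ·N_A·a³/Z = 8.94 × 6.022 × 10²³ × 4.361 × 10^-23 / 4 = 58.7 g/mol.

58.7 g/mol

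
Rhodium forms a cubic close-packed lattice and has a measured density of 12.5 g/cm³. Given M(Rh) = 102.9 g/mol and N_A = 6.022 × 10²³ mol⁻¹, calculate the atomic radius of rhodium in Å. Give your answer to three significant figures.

For an FCC cell (Z = 4), a³ = Z·M/(N_A·ρ) = 4 × 102.9 / (6.022 × 10²³ × 12.50) = 5.468 × 10^-23 cm³, so a = 3.796 × 10^-8 cm = 3.796 Å.
Atoms touch along the face diagonal, so √2·a = 4r, so r = 0.3536 × a = 1.34 Å.

1.34 Å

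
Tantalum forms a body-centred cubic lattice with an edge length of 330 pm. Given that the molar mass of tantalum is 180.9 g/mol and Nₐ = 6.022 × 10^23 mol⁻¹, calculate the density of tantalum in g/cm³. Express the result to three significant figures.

16.7 g/cm³

A BCC unit cell contains Z = 2 atoms.
Cell volume: a³ = (330 pm)³ = (3.300 × 10^-8 cm)³ = 3.594 × 10^-23 cm³.
ρ = Z·M/(N_A·a³) = 2 × 180.9 / (6.022 × 10²³ × 3.594 × 10^-23) = 16.72 g/cm³.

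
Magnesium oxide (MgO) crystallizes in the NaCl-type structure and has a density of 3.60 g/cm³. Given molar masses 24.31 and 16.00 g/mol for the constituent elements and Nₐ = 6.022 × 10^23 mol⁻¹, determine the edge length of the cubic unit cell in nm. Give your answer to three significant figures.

0.421 nm

M(MgO) = 40.31 g/mol; Z = 4 formula units per cell.
a³ = Z·M/(N_A·ρ) = 4 × 40.31 / (6.022 × 10²³ × 3.60) = 7.438 × 10^-23 cm³, so a = 4.205 × 10^-8 cm = 0.421 nm.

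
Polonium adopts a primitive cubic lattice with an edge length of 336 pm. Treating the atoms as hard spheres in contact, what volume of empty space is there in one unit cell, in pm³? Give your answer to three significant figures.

1.81 × 10^7 pm³

In a simple cubic lattice atoms touch along the cell edge, so a = 2r, so r = 0.5000a = 168.0 pm.
V_cell = a³ = 3.793 × 10^7 pm³; V_atoms = 1 × (4/3)πr³ = 1.986 × 10^7 pm³.
Empty space = 3.793 × 10^7 − 1.986 × 10^7 = 1.81 × 10^7 pm³.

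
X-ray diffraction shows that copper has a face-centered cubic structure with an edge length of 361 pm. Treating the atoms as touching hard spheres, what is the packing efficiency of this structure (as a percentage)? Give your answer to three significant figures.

In an FCC lattice atoms touch along the face diagonal, so √2·a = 4r, so r = 0.3536a = 127.6 pm.
Packing fraction = Z·(4/3)πr³ / a³ = 4 × (4/3)π × (127.6)³ / (361)³ = 0.7405 = 74.0%.

74.0%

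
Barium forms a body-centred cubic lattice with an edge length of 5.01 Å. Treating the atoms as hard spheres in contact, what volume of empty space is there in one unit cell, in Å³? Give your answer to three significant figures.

In a BCC lattice atoms touch along the body diagonal, so √3·a = 4r, so r = 0.4330a = 2.169 Å.
V_cell = a³ = 125.8 Å³; V_atoms = 2 × (4/3)πr³ = 85.53 Å³.
Empty space = 125.8 − 85.53 = 40.2 Å³.

40.2 Å³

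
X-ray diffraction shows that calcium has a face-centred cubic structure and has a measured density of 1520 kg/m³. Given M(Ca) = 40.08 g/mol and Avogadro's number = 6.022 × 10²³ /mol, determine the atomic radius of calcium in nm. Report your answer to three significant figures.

0.198 nm

For an FCC cell (Z = 4), a³ = Z·M/(N_A·ρ) = 4 × 40.08 / (6.022 × 10²³ × 1.520) = 1.751 × 10^-22 cm³, so a = 5.595 × 10^-8 cm = 0.5595 nm.
Atoms touch along the face diagonal, so √2·a = 4r, so r = 0.3536 × a = 0.198 nm.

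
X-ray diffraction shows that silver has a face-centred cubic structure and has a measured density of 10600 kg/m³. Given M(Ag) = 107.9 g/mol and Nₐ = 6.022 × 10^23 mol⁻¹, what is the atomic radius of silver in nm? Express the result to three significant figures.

For an FCC cell (Z = 4), a³ = Z·M/(N_A·ρ) = 4 × 107.9 / (6.022 × 10²³ × 10.60) = 6.761 × 10^-23 cm³, so a = 4.074 × 10^-8 cm = 0.4074 nm.
Atoms touch along the face diagonal, so √2·a = 4r, so r = 0.3536 × a = 0.144 nm.

0.144 nm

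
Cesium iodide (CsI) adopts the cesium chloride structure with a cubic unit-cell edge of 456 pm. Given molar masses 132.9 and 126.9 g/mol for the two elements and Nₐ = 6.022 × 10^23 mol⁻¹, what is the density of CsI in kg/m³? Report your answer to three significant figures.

The cesium chloride structure contains Z = 1 formula unit per cell; M(CsI) = 132.9 + 126.9 = 259.8 g/mol.
a³ = (4.560 × 10^-8 cm)³ = 9.482 × 10^-23 cm³.
ρ = 1 × 259.8 / (6.022 × 10²³ × 9.482 × 10^-23) = 4.550 g/cm³ = 4550 kg/m³.

4550 kg/m³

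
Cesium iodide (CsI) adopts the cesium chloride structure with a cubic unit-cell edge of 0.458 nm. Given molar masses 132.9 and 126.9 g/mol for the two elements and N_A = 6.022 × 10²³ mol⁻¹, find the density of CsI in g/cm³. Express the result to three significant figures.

The cesium chloride structure contains Z = 1 formula unit per cell; M(CsI) = 132.9 + 126.9 = 259.8 g/mol.
a³ = (4.580 × 10^-8 cm)³ = 9.607 × 10^-23 cm³.
ρ = 1 × 259.8 / (6.022 × 10²³ × 9.607 × 10^-23) = 4.491 g/cm³.

4.49 g/cm³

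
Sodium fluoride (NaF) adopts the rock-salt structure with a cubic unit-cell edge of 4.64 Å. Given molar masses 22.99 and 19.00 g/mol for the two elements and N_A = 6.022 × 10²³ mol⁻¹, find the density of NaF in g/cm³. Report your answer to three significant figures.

2.79 g/cm³

The rock-salt structure contains Z = 4 formula units per cell; M(NaF) = 22.99 + 19.00 = 41.99 g/mol.
a³ = (4.640 × 10^-8 cm)³ = 9.990 × 10^-23 cm³.
ρ = 4 × 41.99 / (6.022 × 10²³ × 9.990 × 10^-23) = 2.792 g/cm³.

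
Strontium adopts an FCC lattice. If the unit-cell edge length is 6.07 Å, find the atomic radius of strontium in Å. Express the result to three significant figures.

In an FCC lattice, atoms touch along the face diagonal, so √2·a = 4r.
r = √2·a/4 = 1.4142 × 6.07 / 4 = 2.15 Å.

2.15 Å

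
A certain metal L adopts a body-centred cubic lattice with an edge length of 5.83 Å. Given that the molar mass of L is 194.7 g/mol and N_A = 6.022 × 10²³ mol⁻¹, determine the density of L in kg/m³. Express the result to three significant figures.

3260 kg/m³

A BCC unit cell contains Z = 2 atoms.
Cell volume: a³ = (5.83 Å)³ = (5.830 × 10^-8 cm)³ = 1.982 × 10^-22 cm³.
ρ = Z·M/(N_A·a³) = 2 × 194.7 / (6.022 × 10²³ × 1.982 × 10^-22) = 3.263 g/cm³ = 3260 kg/m³.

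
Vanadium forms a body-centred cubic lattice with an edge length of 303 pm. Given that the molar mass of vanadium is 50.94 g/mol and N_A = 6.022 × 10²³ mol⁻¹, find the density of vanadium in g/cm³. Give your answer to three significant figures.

A BCC unit cell contains Z = 2 atoms.
Cell volume: a³ = (303 pm)³ = (3.030 × 10^-8 cm)³ = 2.782 × 10^-23 cm³.
ρ = Z·M/(N_A·a³) = 2 × 50.94 / (6.022 × 10²³ × 2.782 × 10^-23) = 6.082 g/cm³.

6.08 g/cm³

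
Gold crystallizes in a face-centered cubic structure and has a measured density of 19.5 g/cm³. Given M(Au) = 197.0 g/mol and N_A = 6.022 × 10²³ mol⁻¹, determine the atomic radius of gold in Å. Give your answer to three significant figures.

For an FCC cell (Z = 4), a³ = Z·M/(N_A·ρ) = 4 × 197.0 / (6.022 × 10²³ × 19.50) = 6.710 × 10^-23 cm³, so a = 4.064 × 10^-8 cm = 4.064 Å.
Atoms touch along the face diagonal, so √2·a = 4r, so r = 0.3536 × a = 1.44 Å.

1.44 Å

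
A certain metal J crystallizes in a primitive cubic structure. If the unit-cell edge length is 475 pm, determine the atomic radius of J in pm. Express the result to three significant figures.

In a simple cubic lattice, atoms touch along the cell edge, so a = 2r.
r = a/2 = 475/2 = 238 pm.

238 pm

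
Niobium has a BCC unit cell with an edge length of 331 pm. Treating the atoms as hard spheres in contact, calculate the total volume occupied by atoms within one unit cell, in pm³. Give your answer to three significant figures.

In a BCC lattice atoms touch along the body diagonal, so √3·a = 4r, so r = 0.4330a = 143.3 pm.
V_atoms = Z × (4/3)πr³ = 2 × (4/3)π × (143.3)³ = 2.47 × 10^7 pm³.

2.47 × 10^7 pm³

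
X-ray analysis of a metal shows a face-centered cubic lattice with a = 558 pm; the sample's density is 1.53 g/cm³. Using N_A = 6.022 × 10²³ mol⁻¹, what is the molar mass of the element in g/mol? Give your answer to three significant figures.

An FCC cell has Z = 4 atoms; a = 5.580 × 10^-8 cm.
M = ρ·N_A·a³/Z = 1.53 × 6.022 × 10²³ × 1.737 × 10^-22 / 4 = 40.0 g/mol.

40.0 g/mol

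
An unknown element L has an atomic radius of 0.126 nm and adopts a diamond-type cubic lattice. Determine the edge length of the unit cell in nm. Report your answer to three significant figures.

0.582 nm

In a diamond cubic lattice, nearest neighbors lie along the body diagonal with √3·a = 8r.
a = 8r/√3 = 8 × 0.126 / 1.7321 = 0.582 nm.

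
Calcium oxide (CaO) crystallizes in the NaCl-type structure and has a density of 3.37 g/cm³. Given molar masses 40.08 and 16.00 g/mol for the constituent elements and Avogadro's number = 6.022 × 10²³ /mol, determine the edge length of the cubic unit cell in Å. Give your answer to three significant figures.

M(CaO) = 56.08 g/mol; Z = 4 formula units per cell.
a³ = Z·M/(N_A·ρ) = 4 × 56.08 / (6.022 × 10²³ × 3.37) = 1.105 × 10^-22 cm³, so a = 4.799 × 10^-8 cm = 4.80 Å.

4.80 Å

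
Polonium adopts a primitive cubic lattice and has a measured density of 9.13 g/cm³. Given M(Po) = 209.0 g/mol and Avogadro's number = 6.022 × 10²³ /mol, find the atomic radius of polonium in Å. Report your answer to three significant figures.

For a simple cubic cell (Z = 1), a³ = Z·M/(N_A·ρ) = 1 × 209.0 / (6.022 × 10²³ × 9.130) = 3.801 × 10^-23 cm³, so a = 3.362 × 10^-8 cm = 3.362 Å.
Atoms touch along the cell edge, so a = 2r, so r = 0.5000 × a = 1.68 Å.

1.68 Å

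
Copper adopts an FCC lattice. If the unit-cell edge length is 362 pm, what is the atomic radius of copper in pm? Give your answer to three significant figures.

In an FCC lattice, atoms touch along the face diagonal, so √2·a = 4r.
r = √2·a/4 = 1.4142 × 362 / 4 = 128 pm.

128 pm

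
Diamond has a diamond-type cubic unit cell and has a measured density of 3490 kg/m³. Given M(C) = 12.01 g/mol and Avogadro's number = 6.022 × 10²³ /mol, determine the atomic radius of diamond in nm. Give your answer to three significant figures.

For a diamond cubic cell (Z = 8), a³ = Z·M/(N_A·ρ) = 8 × 12.01 / (6.022 × 10²³ × 3.490) = 4.572 × 10^-23 cm³, so a = 3.576 × 10^-8 cm = 0.3576 nm.
Nearest neighbors lie along the body diagonal with √3·a = 8r, so r = 0.2165 × a = 0.0774 nm.

0.0774 nm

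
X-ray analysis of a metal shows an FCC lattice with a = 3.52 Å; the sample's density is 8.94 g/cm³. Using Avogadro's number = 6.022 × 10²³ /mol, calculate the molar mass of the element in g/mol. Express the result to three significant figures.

An FCC cell has Z = 4 atoms; a = 3.520 × 10^-8 cm.
M = ρ·N_A·a³/Z = 8.94 × 6.022 × 10²³ × 4.361 × 10^-23 / 4 = 58.7 g/mol.

58.7 g/mol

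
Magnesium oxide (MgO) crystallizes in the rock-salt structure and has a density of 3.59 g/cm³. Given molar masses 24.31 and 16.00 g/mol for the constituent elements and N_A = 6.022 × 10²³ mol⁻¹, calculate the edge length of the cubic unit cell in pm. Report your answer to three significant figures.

M(MgO) = 40.31 g/mol; Z = 4 formula units per cell.
a³ = Z·M/(N_A·ρ) = 4 × 40.31 / (6.022 × 10²³ × 3.59) = 7.458 × 10^-23 cm³, so a = 4.209 × 10^-8 cm = 421 pm.

421 pm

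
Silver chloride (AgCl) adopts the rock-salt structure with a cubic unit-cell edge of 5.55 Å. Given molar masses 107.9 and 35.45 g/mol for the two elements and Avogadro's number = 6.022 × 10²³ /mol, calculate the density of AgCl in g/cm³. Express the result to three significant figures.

5.57 g/cm³

The rock-salt structure contains Z = 4 formula units per cell; M(AgCl) = 107.9 + 35.45 = 143.35 g/mol.
a³ = (5.550 × 10^-8 cm)³ = 1.710 × 10^-22 cm³.
ρ = 4 × 143.35 / (6.022 × 10²³ × 1.710 × 10^-22) = 5.570 g/cm³.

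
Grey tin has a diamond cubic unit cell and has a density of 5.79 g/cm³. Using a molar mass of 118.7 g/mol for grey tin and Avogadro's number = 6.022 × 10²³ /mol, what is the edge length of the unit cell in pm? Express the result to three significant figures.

With Z = 8 atoms per diamond cubic cell, a³ = Z·M/(N_A·ρ) = 8 × 118.7 / (6.022 × 10²³ × 5.790 g/cm³) = 2.723 × 10^-22 cm³.
a = (2.723 × 10^-22)^(1/3) = 6.482 × 10^-8 cm = 648 pm.

648 pm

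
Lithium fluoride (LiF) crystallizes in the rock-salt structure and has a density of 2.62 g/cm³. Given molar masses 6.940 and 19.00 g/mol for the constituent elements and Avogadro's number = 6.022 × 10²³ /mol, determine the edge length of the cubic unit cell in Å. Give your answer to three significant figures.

M(LiF) = 25.94 g/mol; Z = 4 formula units per cell.
a³ = Z·M/(N_A·ρ) = 4 × 25.94 / (6.022 × 10²³ × 2.62) = 6.576 × 10^-23 cm³, so a = 4.036 × 10^-8 cm = 4.04 Å.

4.04 Å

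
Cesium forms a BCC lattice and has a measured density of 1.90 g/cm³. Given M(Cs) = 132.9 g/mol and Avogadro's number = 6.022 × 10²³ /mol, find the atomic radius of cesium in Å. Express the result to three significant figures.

For a BCC cell (Z = 2), a³ = Z·M/(N_A·ρ) = 2 × 132.9 / (6.022 × 10²³ × 1.900) = 2.323 × 10^-22 cm³, so a = 6.147 × 10^-8 cm = 6.147 Å.
Atoms touch along the body diagonal, so √3·a = 4r, so r = 0.4330 × a = 2.66 Å.

2.66 Å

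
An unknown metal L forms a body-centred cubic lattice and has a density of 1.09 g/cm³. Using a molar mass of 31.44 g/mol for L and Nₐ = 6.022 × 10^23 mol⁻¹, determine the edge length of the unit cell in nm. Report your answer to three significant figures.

0.458 nm

With Z = 2 atoms per BCC cell, a³ = Z·M/(N_A·ρ) = 2 × 31.44 / (6.022 × 10²³ × 1.090 g/cm³) = 9.580 × 10^-23 cm³.
a = (9.580 × 10^-23)^(1/3) = 4.576 × 10^-8 cm = 0.458 nm.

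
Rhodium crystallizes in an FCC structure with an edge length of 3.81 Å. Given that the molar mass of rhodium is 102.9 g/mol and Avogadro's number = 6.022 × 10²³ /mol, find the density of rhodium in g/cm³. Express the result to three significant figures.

An FCC unit cell contains Z = 4 atoms.
Cell volume: a³ = (3.81 Å)³ = (3.810 × 10^-8 cm)³ = 5.531 × 10^-23 cm³.
ρ = Z·M/(N_A·a³) = 4 × 102.9 / (6.022 × 10²³ × 5.531 × 10^-23) = 12.36 g/cm³.

12.4 g/cm³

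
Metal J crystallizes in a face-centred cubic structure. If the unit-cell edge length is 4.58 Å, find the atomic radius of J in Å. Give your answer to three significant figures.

In an FCC lattice, atoms touch along the face diagonal, so √2·a = 4r.
r = √2·a/4 = 1.4142 × 4.58 / 4 = 1.62 Å.

1.62 Å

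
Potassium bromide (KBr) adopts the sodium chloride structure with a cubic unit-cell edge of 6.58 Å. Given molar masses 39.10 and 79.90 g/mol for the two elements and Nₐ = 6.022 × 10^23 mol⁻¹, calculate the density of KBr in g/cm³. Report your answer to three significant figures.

The sodium chloride structure contains Z = 4 formula units per cell; M(KBr) = 39.10 + 79.90 = 119.0 g/mol.
a³ = (6.580 × 10^-8 cm)³ = 2.849 × 10^-22 cm³.
ρ = 4 × 119.0 / (6.022 × 10²³ × 2.849 × 10^-22) = 2.775 g/cm³.

2.77 g/cm³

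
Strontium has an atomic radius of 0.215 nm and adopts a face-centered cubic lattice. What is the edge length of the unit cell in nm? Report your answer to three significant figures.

In an FCC lattice, atoms touch along the face diagonal, so √2·a = 4r.
a = 4r/√2 = 4 × 0.215 / 1.4142 = 0.608 nm.

0.608 nm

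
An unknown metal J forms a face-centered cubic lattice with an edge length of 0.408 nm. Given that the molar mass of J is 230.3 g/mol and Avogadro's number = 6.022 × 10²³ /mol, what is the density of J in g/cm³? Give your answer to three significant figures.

An FCC unit cell contains Z = 4 atoms.
Cell volume: a³ = (0.408 nm)³ = (4.080 × 10^-8 cm)³ = 6.792 × 10^-23 cm³.
ρ = Z·M/(N_A·a³) = 4 × 230.3 / (6.022 × 10²³ × 6.792 × 10^-23) = 22.52 g/cm³.

22.5 g/cm³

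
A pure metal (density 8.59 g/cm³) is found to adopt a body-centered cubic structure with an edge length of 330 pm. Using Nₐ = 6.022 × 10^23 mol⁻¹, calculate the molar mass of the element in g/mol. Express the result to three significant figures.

A BCC cell has Z = 2 atoms; a = 3.300 × 10^-8 cm.
M = ρ·N_A·a³/Z = 8.59 × 6.022 × 10²³ × 3.594 × 10^-23 / 2 = 92.9 g/mol.

92.9 g/mol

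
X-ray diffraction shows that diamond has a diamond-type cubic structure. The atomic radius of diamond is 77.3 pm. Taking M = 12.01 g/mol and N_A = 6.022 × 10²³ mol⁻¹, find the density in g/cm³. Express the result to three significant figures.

3.51 g/cm³

In a diamond cubic lattice, nearest neighbors lie along the body diagonal with √3·a = 8r, giving a = 357.0 pm = 3.570 × 10^-8 cm.
With Z = 8, ρ = Z·M/(N_A·a³) = 8 × 12.01 / (6.022 × 10²³ × 4.551 × 10^-23) = 3.506 g/cm³.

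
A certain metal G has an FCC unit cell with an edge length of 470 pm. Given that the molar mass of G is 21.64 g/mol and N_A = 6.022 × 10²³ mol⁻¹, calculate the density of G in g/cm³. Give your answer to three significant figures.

An FCC unit cell contains Z = 4 atoms.
Cell volume: a³ = (470 pm)³ = (4.700 × 10^-8 cm)³ = 1.038 × 10^-22 cm³.
ρ = Z·M/(N_A·a³) = 4 × 21.64 / (6.022 × 10²³ × 1.038 × 10^-22) = 1.384 g/cm³.

1.38 g/cm³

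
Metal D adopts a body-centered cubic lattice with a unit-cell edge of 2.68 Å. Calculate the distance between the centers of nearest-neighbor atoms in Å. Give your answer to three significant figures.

In a BCC structure, atoms touch along the body diagonal, so √3·a = 4r; the nearest-neighbor distance equals 2r = 0.8660·a.
d = 0.8660 × 2.68 = 2.32 Å.

2.32 Å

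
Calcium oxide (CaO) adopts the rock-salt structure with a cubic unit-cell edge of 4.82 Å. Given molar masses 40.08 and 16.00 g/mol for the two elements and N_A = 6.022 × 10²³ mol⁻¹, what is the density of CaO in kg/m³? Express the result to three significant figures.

The rock-salt structure contains Z = 4 formula units per cell; M(CaO) = 40.08 + 16.00 = 56.08 g/mol.
a³ = (4.820 × 10^-8 cm)³ = 1.120 × 10^-22 cm³.
ρ = 4 × 56.08 / (6.022 × 10²³ × 1.120 × 10^-22) = 3.326 g/cm³ = 3330 kg/m³.

3330 kg/m³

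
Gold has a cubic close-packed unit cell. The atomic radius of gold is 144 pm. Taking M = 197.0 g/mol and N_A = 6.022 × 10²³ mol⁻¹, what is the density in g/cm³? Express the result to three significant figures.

19.4 g/cm³

In an FCC lattice, atoms touch along the face diagonal, so √2·a = 4r, giving a = 407.3 pm = 4.073 × 10^-8 cm.
With Z = 4, ρ = Z·M/(N_A·a³) = 4 × 197.0 / (6.022 × 10²³ × 6.757 × 10^-23) = 19.37 g/cm³.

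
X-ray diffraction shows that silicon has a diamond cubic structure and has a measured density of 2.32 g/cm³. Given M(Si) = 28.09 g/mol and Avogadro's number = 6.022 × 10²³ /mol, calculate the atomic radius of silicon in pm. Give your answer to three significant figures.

For a diamond cubic cell (Z = 8), a³ = Z·M/(N_A·ρ) = 8 × 28.09 / (6.022 × 10²³ × 2.320) = 1.608 × 10^-22 cm³, so a = 5.438 × 10^-8 cm = 543.8 pm.
Nearest neighbors lie along the body diagonal with √3·a = 8r, so r = 0.2165 × a = 118 pm.

118 pm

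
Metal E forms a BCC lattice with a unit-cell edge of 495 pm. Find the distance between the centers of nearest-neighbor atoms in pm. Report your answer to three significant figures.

In a BCC structure, atoms touch along the body diagonal, so √3·a = 4r; the nearest-neighbor distance equals 2r = 0.8660·a.
d = 0.8660 × 495 = 429 pm.

429 pm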